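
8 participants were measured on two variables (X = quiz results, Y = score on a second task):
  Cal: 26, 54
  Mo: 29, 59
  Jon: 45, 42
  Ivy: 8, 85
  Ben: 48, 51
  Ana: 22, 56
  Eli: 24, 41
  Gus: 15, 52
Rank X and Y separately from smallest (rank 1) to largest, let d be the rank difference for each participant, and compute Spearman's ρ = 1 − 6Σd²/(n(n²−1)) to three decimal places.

-0.452

Ranks of variable 1: 5, 6, 7, 1, 8, 3, 4, 2
Ranks of variable 2: 5, 7, 2, 8, 3, 6, 1, 4
d = r₁ − r₂: 0, -1, 5, -7, 5, -3, 3, -2
d²: 0, 1, 25, 49, 25, 9, 9, 4; Σd² = 122
ρ = 1 − 6·122/(8·63) = 1 − 732/504 = -0.452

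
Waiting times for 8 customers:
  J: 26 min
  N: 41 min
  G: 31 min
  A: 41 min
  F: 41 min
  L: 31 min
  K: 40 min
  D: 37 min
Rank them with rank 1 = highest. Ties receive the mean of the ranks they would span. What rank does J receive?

8

Sorted (descending): 41, 41, 41, 40, 37, 31, 31, 26
The 3 values of 41 occupy positions 1–3 → average rank 2.
The 2 values of 31 occupy positions 6–7 → average rank (6+7)/2 = 6.5.
J has value 26 min → rank 8.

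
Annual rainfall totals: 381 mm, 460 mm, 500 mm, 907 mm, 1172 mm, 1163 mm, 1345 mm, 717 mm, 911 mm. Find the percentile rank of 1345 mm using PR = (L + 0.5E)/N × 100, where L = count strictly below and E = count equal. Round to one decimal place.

94.4

N = 9.
Strictly below 1345: 8. Equal to 1345: 1.
PR = (8 + 0.5·1)/9 × 100 = 94.4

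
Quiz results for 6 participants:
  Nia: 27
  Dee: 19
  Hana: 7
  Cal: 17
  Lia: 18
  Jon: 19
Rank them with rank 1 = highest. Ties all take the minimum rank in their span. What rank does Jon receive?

2

Sorted (descending): 27, 19, 19, 18, 17, 7
The 2 values of 19 occupy positions 2–3 → each gets rank 2.
Jon has value 19 → rank 2.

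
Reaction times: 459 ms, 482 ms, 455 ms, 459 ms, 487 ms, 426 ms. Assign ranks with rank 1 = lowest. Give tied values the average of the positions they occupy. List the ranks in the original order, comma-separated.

Sorted (ascending): 426, 455, 459, 459, 482, 487
The 2 values of 459 occupy positions 3–4 → average rank (3+4)/2 = 3.5.

3.5, 5, 2, 3.5, 6, 1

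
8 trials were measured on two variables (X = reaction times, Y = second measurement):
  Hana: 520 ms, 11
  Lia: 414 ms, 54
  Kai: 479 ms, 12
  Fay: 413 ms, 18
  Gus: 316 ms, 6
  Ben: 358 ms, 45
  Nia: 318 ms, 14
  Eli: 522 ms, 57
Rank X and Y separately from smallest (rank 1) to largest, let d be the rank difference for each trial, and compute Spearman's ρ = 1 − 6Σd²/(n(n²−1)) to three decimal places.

Ranks of variable 1: 7, 5, 6, 4, 1, 3, 2, 8
Ranks of variable 2: 2, 7, 3, 5, 1, 6, 4, 8
d = r₁ − r₂: 5, -2, 3, -1, 0, -3, -2, 0
d²: 25, 4, 9, 1, 0, 9, 4, 0; Σd² = 52
ρ = 1 − 6·52/(8·63) = 1 − 312/504 = 0.381

0.381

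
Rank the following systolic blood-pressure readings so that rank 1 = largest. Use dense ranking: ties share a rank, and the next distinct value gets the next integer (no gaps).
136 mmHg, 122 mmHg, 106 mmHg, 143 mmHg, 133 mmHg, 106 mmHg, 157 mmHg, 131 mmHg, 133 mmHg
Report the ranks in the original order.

3, 6, 7, 2, 4, 7, 1, 5, 4

Sorted (descending): 157, 143, 136, 133, 133, 131, 122, 106, 106
The 2 values of 133 share dense rank 4.
The 2 values of 106 share dense rank 7.
Remaining distinct values take the next consecutive integers.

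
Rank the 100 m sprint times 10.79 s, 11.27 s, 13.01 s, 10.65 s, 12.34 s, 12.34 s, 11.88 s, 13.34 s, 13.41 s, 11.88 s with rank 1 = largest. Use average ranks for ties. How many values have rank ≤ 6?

Sorted (descending): 13.41, 13.34, 13.01, 12.34, 12.34, 11.88, 11.88, 11.27, 10.79, 10.65
The 2 values of 12.34 occupy positions 4–5 → average rank (4+5)/2 = 4.5.
The 2 values of 11.88 occupy positions 6–7 → average rank (6+7)/2 = 6.5.
Ranks ≤ 6: {1, 2, 3, 4.5, 4.5} → 5 values.

5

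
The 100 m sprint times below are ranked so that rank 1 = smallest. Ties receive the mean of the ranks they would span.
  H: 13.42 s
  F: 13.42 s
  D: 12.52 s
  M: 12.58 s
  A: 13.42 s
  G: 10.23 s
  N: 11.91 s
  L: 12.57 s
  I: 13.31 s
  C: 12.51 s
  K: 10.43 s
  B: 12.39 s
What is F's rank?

Sorted (ascending): 10.23, 10.43, 11.91, 12.39, 12.51, 12.52, 12.57, 12.58, 13.31, 13.42, 13.42, 13.42
The 3 values of 13.42 occupy positions 10–12 → average rank 11.
F has value 13.42 s → rank 11.

11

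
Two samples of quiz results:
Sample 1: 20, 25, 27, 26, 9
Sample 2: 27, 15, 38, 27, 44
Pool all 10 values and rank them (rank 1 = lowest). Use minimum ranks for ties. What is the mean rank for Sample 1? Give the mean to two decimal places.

Sorted (ascending): 9, 15, 20, 25, 26, 27, 27, 27, 38, 44
The 3 values of 27 occupy positions 6–8 → each gets rank 6.
Sample 1 values → pooled ranks: 20→3, 25→4, 27→6, 26→5, 9→1
Mean rank = (3 + 4 + 6 + 5 + 1) / 5 = 3.80

3.80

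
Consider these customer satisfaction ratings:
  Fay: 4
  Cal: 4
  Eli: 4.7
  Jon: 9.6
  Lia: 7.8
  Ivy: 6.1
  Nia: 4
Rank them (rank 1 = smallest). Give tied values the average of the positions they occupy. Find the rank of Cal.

2

Sorted (ascending): 4, 4, 4, 4.7, 6.1, 7.8, 9.6
The 3 values of 4 occupy positions 1–3 → average rank 2.
Cal has value 4 → rank 2.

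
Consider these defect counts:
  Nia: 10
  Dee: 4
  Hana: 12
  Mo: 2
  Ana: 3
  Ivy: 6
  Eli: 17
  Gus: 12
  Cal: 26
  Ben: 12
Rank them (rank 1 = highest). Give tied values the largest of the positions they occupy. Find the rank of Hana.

Sorted (descending): 26, 17, 12, 12, 12, 10, 6, 4, 3, 2
The 3 values of 12 occupy positions 3–5 → each gets rank 5.
Hana has value 12 → rank 5.

5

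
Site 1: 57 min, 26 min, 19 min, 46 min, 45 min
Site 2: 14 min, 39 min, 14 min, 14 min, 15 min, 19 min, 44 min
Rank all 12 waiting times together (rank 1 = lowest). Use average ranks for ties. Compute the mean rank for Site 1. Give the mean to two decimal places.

9.10

Sorted (ascending): 14, 14, 14, 15, 19, 19, 26, 39, 44, 45, 46, 57
The 3 values of 14 occupy positions 1–3 → average rank 2.
The 2 values of 19 occupy positions 5–6 → average rank (5+6)/2 = 5.5.
Site 1 values → pooled ranks: 57→12, 26→7, 19→5.5, 46→11, 45→10
Mean rank = (12 + 7 + 5.5 + 11 + 10) / 5 = 9.10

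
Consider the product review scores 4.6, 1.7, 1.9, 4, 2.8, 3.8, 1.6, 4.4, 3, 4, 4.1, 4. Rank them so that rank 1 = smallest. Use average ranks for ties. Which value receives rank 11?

4.4

Sorted (ascending): 1.6, 1.7, 1.9, 2.8, 3, 3.8, 4, 4, 4, 4.1, 4.4, 4.6
The 3 values of 4 occupy positions 7–9 → average rank 8.
Rank 11 → value 4.4.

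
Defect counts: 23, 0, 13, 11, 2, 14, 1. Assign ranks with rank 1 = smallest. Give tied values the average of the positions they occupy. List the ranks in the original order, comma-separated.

7, 1, 5, 4, 3, 6, 2

Sorted (ascending): 0, 1, 2, 11, 13, 14, 23
No ties — each value takes its position as its rank.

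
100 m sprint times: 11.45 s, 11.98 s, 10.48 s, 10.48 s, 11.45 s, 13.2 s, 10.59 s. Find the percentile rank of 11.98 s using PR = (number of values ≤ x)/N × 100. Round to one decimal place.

N = 7.
Strictly below 11.98: 5. Equal to 11.98: 1.
PR = 6/7 × 100 = 85.7

85.7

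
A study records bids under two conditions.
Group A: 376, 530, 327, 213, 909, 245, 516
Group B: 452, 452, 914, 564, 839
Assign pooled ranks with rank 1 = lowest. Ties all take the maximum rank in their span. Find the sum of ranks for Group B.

43

Sorted (ascending): 213, 245, 327, 376, 452, 452, 516, 530, 564, 839, 909, 914
The 2 values of 452 occupy positions 5–6 → each gets rank 6.
Group B values → pooled ranks: 452→6, 452→6, 914→12, 564→9, 839→10
Rank sum = 6 + 6 + 12 + 9 + 10 = 43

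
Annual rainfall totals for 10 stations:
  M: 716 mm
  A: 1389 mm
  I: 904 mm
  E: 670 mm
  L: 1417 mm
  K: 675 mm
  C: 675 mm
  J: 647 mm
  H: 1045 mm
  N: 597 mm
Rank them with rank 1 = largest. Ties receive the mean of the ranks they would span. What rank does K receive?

Sorted (descending): 1417, 1389, 1045, 904, 716, 675, 675, 670, 647, 597
The 2 values of 675 occupy positions 6–7 → average rank (6+7)/2 = 6.5.
K has value 675 mm → rank 6.5.

6.5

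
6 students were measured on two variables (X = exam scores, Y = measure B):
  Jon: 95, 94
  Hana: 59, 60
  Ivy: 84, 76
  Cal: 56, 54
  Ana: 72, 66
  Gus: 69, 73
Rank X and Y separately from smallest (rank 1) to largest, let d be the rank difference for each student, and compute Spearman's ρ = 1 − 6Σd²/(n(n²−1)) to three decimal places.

Ranks of variable 1: 6, 2, 5, 1, 4, 3
Ranks of variable 2: 6, 2, 5, 1, 3, 4
d = r₁ − r₂: 0, 0, 0, 0, 1, -1
d²: 0, 0, 0, 0, 1, 1; Σd² = 2
ρ = 1 − 6·2/(6·35) = 1 − 12/210 = 0.943

0.943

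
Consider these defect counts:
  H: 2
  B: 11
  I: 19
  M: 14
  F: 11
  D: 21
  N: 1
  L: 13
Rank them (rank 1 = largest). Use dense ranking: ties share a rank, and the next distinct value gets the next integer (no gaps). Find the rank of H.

6

Sorted (descending): 21, 19, 14, 13, 11, 11, 2, 1
The 2 values of 11 share dense rank 5.
Remaining distinct values take the next consecutive integers.
H has value 2 → rank 6.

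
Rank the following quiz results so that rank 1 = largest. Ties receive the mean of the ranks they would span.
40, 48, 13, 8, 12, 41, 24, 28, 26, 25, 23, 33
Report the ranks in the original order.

Sorted (descending): 48, 41, 40, 33, 28, 26, 25, 24, 23, 13, 12, 8
No ties — each value takes its position as its rank.

3, 1, 10, 12, 11, 2, 8, 5, 6, 7, 9, 4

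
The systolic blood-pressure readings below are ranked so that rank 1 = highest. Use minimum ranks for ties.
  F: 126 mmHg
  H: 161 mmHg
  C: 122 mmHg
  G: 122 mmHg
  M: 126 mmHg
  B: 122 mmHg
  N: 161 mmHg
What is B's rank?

Sorted (descending): 161, 161, 126, 126, 122, 122, 122
The 2 values of 161 occupy positions 1–2 → each gets rank 1.
The 2 values of 126 occupy positions 3–4 → each gets rank 3.
The 3 values of 122 occupy positions 5–7 → each gets rank 5.
B has value 122 mmHg → rank 5.

5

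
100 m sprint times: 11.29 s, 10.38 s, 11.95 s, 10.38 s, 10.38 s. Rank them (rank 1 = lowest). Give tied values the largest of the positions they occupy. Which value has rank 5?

Sorted (ascending): 10.38, 10.38, 10.38, 11.29, 11.95
The 3 values of 10.38 occupy positions 1–3 → each gets rank 3.
Rank 5 → value 11.95.

11.95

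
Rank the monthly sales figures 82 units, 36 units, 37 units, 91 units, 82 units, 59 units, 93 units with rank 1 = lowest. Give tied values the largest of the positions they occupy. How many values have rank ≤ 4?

Sorted (ascending): 36, 37, 59, 82, 82, 91, 93
The 2 values of 82 occupy positions 4–5 → each gets rank 5.
Ranks ≤ 4: {1, 2, 3} → 3 values.

3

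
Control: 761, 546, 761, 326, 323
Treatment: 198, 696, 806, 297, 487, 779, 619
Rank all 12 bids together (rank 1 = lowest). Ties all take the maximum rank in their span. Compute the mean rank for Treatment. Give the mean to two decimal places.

6.57

Sorted (ascending): 198, 297, 323, 326, 487, 546, 619, 696, 761, 761, 779, 806
The 2 values of 761 occupy positions 9–10 → each gets rank 10.
Treatment values → pooled ranks: 198→1, 696→8, 806→12, 297→2, 487→5, 779→11, 619→7
Mean rank = (1 + 8 + 12 + 2 + 5 + 11 + 7) / 7 = 6.57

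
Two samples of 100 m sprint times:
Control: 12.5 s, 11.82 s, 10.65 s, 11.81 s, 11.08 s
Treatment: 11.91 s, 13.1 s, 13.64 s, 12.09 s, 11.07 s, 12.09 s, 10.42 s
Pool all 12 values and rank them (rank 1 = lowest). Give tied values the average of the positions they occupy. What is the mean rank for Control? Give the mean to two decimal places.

5.40

Sorted (ascending): 10.42, 10.65, 11.07, 11.08, 11.81, 11.82, 11.91, 12.09, 12.09, 12.5, 13.1, 13.64
The 2 values of 12.09 occupy positions 8–9 → average rank (8+9)/2 = 8.5.
Control values → pooled ranks: 12.5→10, 11.82→6, 10.65→2, 11.81→5, 11.08→4
Mean rank = (10 + 6 + 2 + 5 + 4) / 5 = 5.40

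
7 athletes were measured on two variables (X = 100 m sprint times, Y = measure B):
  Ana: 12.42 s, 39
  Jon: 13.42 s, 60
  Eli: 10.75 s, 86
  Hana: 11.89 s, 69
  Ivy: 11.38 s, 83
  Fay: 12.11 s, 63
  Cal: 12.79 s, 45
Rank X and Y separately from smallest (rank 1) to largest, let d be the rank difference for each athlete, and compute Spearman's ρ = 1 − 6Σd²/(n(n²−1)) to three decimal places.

Ranks of variable 1: 5, 7, 1, 3, 2, 4, 6
Ranks of variable 2: 1, 3, 7, 5, 6, 4, 2
d = r₁ − r₂: 4, 4, -6, -2, -4, 0, 4
d²: 16, 16, 36, 4, 16, 0, 16; Σd² = 104
ρ = 1 − 6·104/(7·48) = 1 − 624/336 = -0.857

-0.857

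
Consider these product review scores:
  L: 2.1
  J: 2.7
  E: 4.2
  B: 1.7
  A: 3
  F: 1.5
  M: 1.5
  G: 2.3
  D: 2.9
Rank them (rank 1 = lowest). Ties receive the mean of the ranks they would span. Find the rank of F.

Sorted (ascending): 1.5, 1.5, 1.7, 2.1, 2.3, 2.7, 2.9, 3, 4.2
The 2 values of 1.5 occupy positions 1–2 → average rank (1+2)/2 = 1.5.
F has value 1.5 → rank 1.5.

1.5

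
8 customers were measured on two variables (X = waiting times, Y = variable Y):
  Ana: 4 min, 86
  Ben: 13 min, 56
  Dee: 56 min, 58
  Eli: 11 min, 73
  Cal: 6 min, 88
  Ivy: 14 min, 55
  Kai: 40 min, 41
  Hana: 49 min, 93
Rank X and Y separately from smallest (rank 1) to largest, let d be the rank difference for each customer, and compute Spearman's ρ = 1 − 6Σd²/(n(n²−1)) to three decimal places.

-0.262

Ranks of variable 1: 1, 4, 8, 3, 2, 5, 6, 7
Ranks of variable 2: 6, 3, 4, 5, 7, 2, 1, 8
d = r₁ − r₂: -5, 1, 4, -2, -5, 3, 5, -1
d²: 25, 1, 16, 4, 25, 9, 25, 1; Σd² = 106
ρ = 1 − 6·106/(8·63) = 1 − 636/504 = -0.262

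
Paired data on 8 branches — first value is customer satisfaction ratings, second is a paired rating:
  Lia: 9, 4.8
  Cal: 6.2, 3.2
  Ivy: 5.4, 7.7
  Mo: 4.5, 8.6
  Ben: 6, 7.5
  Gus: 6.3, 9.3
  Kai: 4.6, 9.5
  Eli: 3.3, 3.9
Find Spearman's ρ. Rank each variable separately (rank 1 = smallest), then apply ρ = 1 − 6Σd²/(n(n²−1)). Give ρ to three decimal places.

-0.119

Ranks of variable 1: 8, 6, 4, 2, 5, 7, 3, 1
Ranks of variable 2: 3, 1, 5, 6, 4, 7, 8, 2
d = r₁ − r₂: 5, 5, -1, -4, 1, 0, -5, -1
d²: 25, 25, 1, 16, 1, 0, 25, 1; Σd² = 94
ρ = 1 − 6·94/(8·63) = 1 − 564/504 = -0.119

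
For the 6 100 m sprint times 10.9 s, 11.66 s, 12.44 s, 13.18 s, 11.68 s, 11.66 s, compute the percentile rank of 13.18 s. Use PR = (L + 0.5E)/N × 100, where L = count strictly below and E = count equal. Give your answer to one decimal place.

N = 6.
Strictly below 13.18: 5. Equal to 13.18: 1.
PR = (5 + 0.5·1)/6 × 100 = 91.7

91.7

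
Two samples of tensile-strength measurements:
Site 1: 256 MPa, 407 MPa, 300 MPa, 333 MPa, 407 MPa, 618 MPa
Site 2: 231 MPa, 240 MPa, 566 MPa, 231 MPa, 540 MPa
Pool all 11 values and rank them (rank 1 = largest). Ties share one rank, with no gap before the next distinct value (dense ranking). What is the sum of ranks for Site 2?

Sorted (descending): 618, 566, 540, 407, 407, 333, 300, 256, 240, 231, 231
The 2 values of 407 share dense rank 4.
The 2 values of 231 share dense rank 9.
Remaining distinct values take the next consecutive integers.
Site 2 values → pooled ranks: 231→9, 240→8, 566→2, 231→9, 540→3
Rank sum = 9 + 8 + 2 + 9 + 3 = 31

31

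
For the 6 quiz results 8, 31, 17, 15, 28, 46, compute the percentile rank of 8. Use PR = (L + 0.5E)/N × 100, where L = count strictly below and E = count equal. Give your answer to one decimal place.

N = 6.
Strictly below 8: 0. Equal to 8: 1.
PR = (0 + 0.5·1)/6 × 100 = 8.3

8.3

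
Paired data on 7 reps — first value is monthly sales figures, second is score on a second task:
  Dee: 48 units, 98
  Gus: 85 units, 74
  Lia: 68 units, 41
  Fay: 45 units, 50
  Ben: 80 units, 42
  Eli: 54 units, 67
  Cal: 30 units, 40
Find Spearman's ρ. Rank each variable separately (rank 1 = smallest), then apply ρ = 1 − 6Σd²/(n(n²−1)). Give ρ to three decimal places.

0.286

Ranks of variable 1: 3, 7, 5, 2, 6, 4, 1
Ranks of variable 2: 7, 6, 2, 4, 3, 5, 1
d = r₁ − r₂: -4, 1, 3, -2, 3, -1, 0
d²: 16, 1, 9, 4, 9, 1, 0; Σd² = 40
ρ = 1 − 6·40/(7·48) = 1 − 240/336 = 0.286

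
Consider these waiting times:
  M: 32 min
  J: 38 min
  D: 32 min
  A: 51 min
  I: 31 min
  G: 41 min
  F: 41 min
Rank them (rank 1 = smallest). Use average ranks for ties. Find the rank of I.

1

Sorted (ascending): 31, 32, 32, 38, 41, 41, 51
The 2 values of 32 occupy positions 2–3 → average rank (2+3)/2 = 2.5.
The 2 values of 41 occupy positions 5–6 → average rank (5+6)/2 = 5.5.
I has value 31 min → rank 1.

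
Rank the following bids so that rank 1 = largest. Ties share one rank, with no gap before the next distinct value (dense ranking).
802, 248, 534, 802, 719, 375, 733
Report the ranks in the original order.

Sorted (descending): 802, 802, 733, 719, 534, 375, 248
The 2 values of 802 share dense rank 1.
Remaining distinct values take the next consecutive integers.

1, 6, 4, 1, 3, 5, 2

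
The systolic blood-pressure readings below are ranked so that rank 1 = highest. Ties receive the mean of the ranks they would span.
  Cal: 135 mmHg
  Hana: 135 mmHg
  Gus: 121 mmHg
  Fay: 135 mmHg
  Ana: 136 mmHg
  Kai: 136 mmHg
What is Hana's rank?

4

Sorted (descending): 136, 136, 135, 135, 135, 121
The 2 values of 136 occupy positions 1–2 → average rank (1+2)/2 = 1.5.
The 3 values of 135 occupy positions 3–5 → average rank 4.
Hana has value 135 mmHg → rank 4.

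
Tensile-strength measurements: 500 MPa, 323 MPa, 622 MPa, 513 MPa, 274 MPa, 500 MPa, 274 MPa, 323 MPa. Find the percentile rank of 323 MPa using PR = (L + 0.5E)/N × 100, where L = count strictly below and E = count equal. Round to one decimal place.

N = 8.
Strictly below 323: 2. Equal to 323: 2.
PR = (2 + 0.5·2)/8 × 100 = 37.5

37.5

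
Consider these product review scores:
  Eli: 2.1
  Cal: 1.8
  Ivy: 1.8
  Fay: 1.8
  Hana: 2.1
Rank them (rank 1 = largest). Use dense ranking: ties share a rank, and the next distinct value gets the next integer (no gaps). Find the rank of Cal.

2

Sorted (descending): 2.1, 2.1, 1.8, 1.8, 1.8
The 2 values of 2.1 share dense rank 1.
The 3 values of 1.8 share dense rank 2.
Cal has value 1.8 → rank 2.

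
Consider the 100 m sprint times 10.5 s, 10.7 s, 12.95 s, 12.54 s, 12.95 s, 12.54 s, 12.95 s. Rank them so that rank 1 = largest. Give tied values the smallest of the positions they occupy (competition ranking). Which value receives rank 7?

10.5

Sorted (descending): 12.95, 12.95, 12.95, 12.54, 12.54, 10.7, 10.5
The 3 values of 12.95 occupy positions 1–3 → each gets rank 1.
The 2 values of 12.54 occupy positions 4–5 → each gets rank 4.
Rank 7 → value 10.5.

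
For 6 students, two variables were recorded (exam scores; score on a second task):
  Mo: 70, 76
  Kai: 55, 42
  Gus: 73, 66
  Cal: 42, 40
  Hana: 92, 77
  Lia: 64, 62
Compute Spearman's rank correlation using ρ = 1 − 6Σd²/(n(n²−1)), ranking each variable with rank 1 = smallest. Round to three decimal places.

Ranks of variable 1: 4, 2, 5, 1, 6, 3
Ranks of variable 2: 5, 2, 4, 1, 6, 3
d = r₁ − r₂: -1, 0, 1, 0, 0, 0
d²: 1, 0, 1, 0, 0, 0; Σd² = 2
ρ = 1 − 6·2/(6·35) = 1 − 12/210 = 0.943

0.943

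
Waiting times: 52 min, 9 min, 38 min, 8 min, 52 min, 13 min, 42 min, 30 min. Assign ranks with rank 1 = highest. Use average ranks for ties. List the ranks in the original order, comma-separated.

1.5, 7, 4, 8, 1.5, 6, 3, 5

Sorted (descending): 52, 52, 42, 38, 30, 13, 9, 8
The 2 values of 52 occupy positions 1–2 → average rank (1+2)/2 = 1.5.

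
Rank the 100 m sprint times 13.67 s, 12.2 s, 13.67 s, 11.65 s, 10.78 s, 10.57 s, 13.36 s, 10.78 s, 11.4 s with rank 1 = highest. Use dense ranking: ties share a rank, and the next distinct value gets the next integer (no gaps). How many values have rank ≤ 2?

Sorted (descending): 13.67, 13.67, 13.36, 12.2, 11.65, 11.4, 10.78, 10.78, 10.57
The 2 values of 13.67 share dense rank 1.
The 2 values of 10.78 share dense rank 6.
Remaining distinct values take the next consecutive integers.
Ranks ≤ 2: {1, 1, 2} → 3 values.

3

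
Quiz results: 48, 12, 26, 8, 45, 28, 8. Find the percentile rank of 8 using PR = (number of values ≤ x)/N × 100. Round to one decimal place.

28.6

N = 7.
Strictly below 8: 0. Equal to 8: 2.
PR = 2/7 × 100 = 28.6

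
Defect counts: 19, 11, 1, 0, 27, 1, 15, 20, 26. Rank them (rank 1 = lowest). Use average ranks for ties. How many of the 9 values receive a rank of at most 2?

1

Sorted (ascending): 0, 1, 1, 11, 15, 19, 20, 26, 27
The 2 values of 1 occupy positions 2–3 → average rank (2+3)/2 = 2.5.
Ranks ≤ 2: {1} → 1 value.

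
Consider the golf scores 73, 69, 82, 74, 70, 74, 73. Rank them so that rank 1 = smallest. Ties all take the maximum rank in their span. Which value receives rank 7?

82

Sorted (ascending): 69, 70, 73, 73, 74, 74, 82
The 2 values of 73 occupy positions 3–4 → each gets rank 4.
The 2 values of 74 occupy positions 5–6 → each gets rank 6.
Rank 7 → value 82.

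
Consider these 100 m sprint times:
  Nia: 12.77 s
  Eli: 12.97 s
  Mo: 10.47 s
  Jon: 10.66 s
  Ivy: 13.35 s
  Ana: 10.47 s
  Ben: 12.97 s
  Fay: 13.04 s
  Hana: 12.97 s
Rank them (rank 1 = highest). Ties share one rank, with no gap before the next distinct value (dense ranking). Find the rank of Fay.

2

Sorted (descending): 13.35, 13.04, 12.97, 12.97, 12.97, 12.77, 10.66, 10.47, 10.47
The 3 values of 12.97 share dense rank 3.
The 2 values of 10.47 share dense rank 6.
Remaining distinct values take the next consecutive integers.
Fay has value 13.04 s → rank 2.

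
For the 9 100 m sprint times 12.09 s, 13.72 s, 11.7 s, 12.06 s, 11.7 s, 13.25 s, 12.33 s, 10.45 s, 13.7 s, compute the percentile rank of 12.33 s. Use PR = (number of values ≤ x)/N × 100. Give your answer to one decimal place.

N = 9.
Strictly below 12.33: 5. Equal to 12.33: 1.
PR = 6/9 × 100 = 66.7

66.7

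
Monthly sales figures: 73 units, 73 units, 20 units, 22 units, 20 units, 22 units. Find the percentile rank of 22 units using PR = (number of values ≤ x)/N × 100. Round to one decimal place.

N = 6.
Strictly below 22: 2. Equal to 22: 2.
PR = 4/6 × 100 = 66.7

66.7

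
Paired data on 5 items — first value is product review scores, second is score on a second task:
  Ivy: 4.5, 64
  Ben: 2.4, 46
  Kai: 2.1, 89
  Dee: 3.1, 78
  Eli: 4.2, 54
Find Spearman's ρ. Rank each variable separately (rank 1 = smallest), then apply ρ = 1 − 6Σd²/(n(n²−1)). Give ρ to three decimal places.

-0.300

Ranks of variable 1: 5, 2, 1, 3, 4
Ranks of variable 2: 3, 1, 5, 4, 2
d = r₁ − r₂: 2, 1, -4, -1, 2
d²: 4, 1, 16, 1, 4; Σd² = 26
ρ = 1 − 6·26/(5·24) = 1 − 156/120 = -0.300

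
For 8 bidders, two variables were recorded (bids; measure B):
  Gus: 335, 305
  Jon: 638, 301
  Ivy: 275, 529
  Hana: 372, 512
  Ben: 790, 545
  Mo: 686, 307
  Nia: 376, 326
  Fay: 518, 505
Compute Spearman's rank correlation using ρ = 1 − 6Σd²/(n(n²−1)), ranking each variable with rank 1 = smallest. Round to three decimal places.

-0.024

Ranks of variable 1: 2, 6, 1, 3, 8, 7, 4, 5
Ranks of variable 2: 2, 1, 7, 6, 8, 3, 4, 5
d = r₁ − r₂: 0, 5, -6, -3, 0, 4, 0, 0
d²: 0, 25, 36, 9, 0, 16, 0, 0; Σd² = 86
ρ = 1 − 6·86/(8·63) = 1 − 516/504 = -0.024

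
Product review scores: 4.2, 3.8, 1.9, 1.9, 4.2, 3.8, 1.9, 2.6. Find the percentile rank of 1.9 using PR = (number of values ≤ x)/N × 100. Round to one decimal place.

N = 8.
Strictly below 1.9: 0. Equal to 1.9: 3.
PR = 3/8 × 100 = 37.5

37.5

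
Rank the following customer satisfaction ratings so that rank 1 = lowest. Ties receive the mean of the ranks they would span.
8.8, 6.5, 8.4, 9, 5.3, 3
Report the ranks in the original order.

Sorted (ascending): 3, 5.3, 6.5, 8.4, 8.8, 9
No ties — each value takes its position as its rank.

5, 3, 4, 6, 2, 1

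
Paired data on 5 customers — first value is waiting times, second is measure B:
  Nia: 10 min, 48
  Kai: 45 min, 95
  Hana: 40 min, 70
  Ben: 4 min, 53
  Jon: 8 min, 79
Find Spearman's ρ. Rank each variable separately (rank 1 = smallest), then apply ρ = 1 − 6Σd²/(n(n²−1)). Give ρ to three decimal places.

0.500

Ranks of variable 1: 3, 5, 4, 1, 2
Ranks of variable 2: 1, 5, 3, 2, 4
d = r₁ − r₂: 2, 0, 1, -1, -2
d²: 4, 0, 1, 1, 4; Σd² = 10
ρ = 1 − 6·10/(5·24) = 1 − 60/120 = 0.500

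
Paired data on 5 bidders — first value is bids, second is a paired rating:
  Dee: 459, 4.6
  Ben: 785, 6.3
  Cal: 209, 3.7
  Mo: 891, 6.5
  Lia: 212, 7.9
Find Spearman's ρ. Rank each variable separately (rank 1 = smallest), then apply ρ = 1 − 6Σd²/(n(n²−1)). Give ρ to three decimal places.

Ranks of variable 1: 3, 4, 1, 5, 2
Ranks of variable 2: 2, 3, 1, 4, 5
d = r₁ − r₂: 1, 1, 0, 1, -3
d²: 1, 1, 0, 1, 9; Σd² = 12
ρ = 1 − 6·12/(5·24) = 1 − 72/120 = 0.400

0.400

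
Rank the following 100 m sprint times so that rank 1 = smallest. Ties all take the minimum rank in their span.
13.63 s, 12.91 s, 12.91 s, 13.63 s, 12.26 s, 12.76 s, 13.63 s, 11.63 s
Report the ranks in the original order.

6, 4, 4, 6, 2, 3, 6, 1

Sorted (ascending): 11.63, 12.26, 12.76, 12.91, 12.91, 13.63, 13.63, 13.63
The 2 values of 12.91 occupy positions 4–5 → each gets rank 4.
The 3 values of 13.63 occupy positions 6–8 → each gets rank 6.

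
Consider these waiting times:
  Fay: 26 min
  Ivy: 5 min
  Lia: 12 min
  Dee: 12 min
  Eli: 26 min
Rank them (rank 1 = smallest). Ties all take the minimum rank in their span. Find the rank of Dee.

Sorted (ascending): 5, 12, 12, 26, 26
The 2 values of 12 occupy positions 2–3 → each gets rank 2.
The 2 values of 26 occupy positions 4–5 → each gets rank 4.
Dee has value 12 min → rank 2.

2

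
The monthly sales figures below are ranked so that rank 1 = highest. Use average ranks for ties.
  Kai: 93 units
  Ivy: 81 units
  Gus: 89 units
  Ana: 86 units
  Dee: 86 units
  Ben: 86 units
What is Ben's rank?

4

Sorted (descending): 93, 89, 86, 86, 86, 81
The 3 values of 86 occupy positions 3–5 → average rank 4.
Ben has value 86 units → rank 4.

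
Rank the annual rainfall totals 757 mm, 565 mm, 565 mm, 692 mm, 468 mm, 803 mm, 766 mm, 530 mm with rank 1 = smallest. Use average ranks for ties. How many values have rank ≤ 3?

Sorted (ascending): 468, 530, 565, 565, 692, 757, 766, 803
The 2 values of 565 occupy positions 3–4 → average rank (3+4)/2 = 3.5.
Ranks ≤ 3: {1, 2} → 2 values.

2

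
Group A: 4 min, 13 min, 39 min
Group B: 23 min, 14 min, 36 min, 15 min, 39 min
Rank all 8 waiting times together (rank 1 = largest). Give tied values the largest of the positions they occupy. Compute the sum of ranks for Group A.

Sorted (descending): 39, 39, 36, 23, 15, 14, 13, 4
The 2 values of 39 occupy positions 1–2 → each gets rank 2.
Group A values → pooled ranks: 4→8, 13→7, 39→2
Rank sum = 8 + 7 + 2 = 17

17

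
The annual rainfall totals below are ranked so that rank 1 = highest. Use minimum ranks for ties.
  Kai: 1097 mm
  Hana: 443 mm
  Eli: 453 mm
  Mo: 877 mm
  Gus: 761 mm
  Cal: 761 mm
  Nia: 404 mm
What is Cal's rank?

3

Sorted (descending): 1097, 877, 761, 761, 453, 443, 404
The 2 values of 761 occupy positions 3–4 → each gets rank 3.
Cal has value 761 mm → rank 3.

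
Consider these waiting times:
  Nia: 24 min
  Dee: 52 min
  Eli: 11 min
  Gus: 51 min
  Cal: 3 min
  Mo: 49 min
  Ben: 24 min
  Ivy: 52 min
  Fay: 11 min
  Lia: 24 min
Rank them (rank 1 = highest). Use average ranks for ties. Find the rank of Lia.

6

Sorted (descending): 52, 52, 51, 49, 24, 24, 24, 11, 11, 3
The 2 values of 52 occupy positions 1–2 → average rank (1+2)/2 = 1.5.
The 3 values of 24 occupy positions 5–7 → average rank 6.
The 2 values of 11 occupy positions 8–9 → average rank (8+9)/2 = 8.5.
Lia has value 24 min → rank 6.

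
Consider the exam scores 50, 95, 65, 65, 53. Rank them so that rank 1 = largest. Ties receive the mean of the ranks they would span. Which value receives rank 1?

95

Sorted (descending): 95, 65, 65, 53, 50
The 2 values of 65 occupy positions 2–3 → average rank (2+3)/2 = 2.5.
Rank 1 → value 95.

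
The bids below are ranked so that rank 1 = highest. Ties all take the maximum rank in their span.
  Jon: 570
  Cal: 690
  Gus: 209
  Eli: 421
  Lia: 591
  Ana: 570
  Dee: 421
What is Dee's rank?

6

Sorted (descending): 690, 591, 570, 570, 421, 421, 209
The 2 values of 570 occupy positions 3–4 → each gets rank 4.
The 2 values of 421 occupy positions 5–6 → each gets rank 6.
Dee has value 421 → rank 6.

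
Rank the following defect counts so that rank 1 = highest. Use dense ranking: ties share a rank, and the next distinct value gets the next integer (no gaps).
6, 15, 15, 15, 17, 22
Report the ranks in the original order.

Sorted (descending): 22, 17, 15, 15, 15, 6
The 3 values of 15 share dense rank 3.
Remaining distinct values take the next consecutive integers.

4, 3, 3, 3, 2, 1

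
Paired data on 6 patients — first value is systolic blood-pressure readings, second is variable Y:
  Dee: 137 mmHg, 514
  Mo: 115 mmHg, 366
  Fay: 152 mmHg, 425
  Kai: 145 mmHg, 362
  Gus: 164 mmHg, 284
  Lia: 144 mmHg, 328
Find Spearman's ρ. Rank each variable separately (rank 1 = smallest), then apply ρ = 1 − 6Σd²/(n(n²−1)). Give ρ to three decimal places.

Ranks of variable 1: 2, 1, 5, 4, 6, 3
Ranks of variable 2: 6, 4, 5, 3, 1, 2
d = r₁ − r₂: -4, -3, 0, 1, 5, 1
d²: 16, 9, 0, 1, 25, 1; Σd² = 52
ρ = 1 − 6·52/(6·35) = 1 − 312/210 = -0.486

-0.486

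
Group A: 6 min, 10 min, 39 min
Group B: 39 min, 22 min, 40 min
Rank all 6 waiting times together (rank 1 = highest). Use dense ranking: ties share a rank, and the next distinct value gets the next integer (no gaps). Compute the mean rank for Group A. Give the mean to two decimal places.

Sorted (descending): 40, 39, 39, 22, 10, 6
The 2 values of 39 share dense rank 2.
Remaining distinct values take the next consecutive integers.
Group A values → pooled ranks: 6→5, 10→4, 39→2
Mean rank = (5 + 4 + 2) / 3 = 3.67

3.67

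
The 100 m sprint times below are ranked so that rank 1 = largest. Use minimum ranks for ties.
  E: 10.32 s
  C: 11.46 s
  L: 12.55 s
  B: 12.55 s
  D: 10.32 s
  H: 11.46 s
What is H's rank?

3

Sorted (descending): 12.55, 12.55, 11.46, 11.46, 10.32, 10.32
The 2 values of 12.55 occupy positions 1–2 → each gets rank 1.
The 2 values of 11.46 occupy positions 3–4 → each gets rank 3.
The 2 values of 10.32 occupy positions 5–6 → each gets rank 5.
H has value 11.46 s → rank 3.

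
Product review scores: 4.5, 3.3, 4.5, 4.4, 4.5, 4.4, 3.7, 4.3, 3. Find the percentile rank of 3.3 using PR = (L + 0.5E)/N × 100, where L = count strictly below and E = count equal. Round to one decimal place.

16.7

N = 9.
Strictly below 3.3: 1. Equal to 3.3: 1.
PR = (1 + 0.5·1)/9 × 100 = 16.7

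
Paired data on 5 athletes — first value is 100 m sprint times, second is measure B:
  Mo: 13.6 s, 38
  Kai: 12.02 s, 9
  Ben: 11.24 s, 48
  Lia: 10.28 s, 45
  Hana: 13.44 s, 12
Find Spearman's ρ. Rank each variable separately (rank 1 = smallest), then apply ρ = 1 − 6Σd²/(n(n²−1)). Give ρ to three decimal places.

Ranks of variable 1: 5, 3, 2, 1, 4
Ranks of variable 2: 3, 1, 5, 4, 2
d = r₁ − r₂: 2, 2, -3, -3, 2
d²: 4, 4, 9, 9, 4; Σd² = 30
ρ = 1 − 6·30/(5·24) = 1 − 180/120 = -0.500

-0.500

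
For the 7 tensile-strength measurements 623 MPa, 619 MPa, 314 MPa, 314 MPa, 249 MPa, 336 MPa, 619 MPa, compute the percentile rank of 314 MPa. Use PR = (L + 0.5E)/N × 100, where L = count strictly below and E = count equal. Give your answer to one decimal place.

N = 7.
Strictly below 314: 1. Equal to 314: 2.
PR = (1 + 0.5·2)/7 × 100 = 28.6

28.6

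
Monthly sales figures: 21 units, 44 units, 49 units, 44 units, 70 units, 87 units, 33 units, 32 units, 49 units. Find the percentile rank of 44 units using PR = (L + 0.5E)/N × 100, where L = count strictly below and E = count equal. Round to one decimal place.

44.4

N = 9.
Strictly below 44: 3. Equal to 44: 2.
PR = (3 + 0.5·2)/9 × 100 = 44.4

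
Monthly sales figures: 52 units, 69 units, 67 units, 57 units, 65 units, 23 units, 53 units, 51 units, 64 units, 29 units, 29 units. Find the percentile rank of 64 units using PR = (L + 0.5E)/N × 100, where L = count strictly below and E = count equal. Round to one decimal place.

68.2

N = 11.
Strictly below 64: 7. Equal to 64: 1.
PR = (7 + 0.5·1)/11 × 100 = 68.2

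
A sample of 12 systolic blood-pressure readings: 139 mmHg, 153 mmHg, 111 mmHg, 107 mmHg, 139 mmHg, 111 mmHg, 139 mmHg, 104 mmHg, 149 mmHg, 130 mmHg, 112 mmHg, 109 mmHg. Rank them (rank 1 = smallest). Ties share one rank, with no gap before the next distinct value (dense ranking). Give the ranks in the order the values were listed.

7, 9, 4, 2, 7, 4, 7, 1, 8, 6, 5, 3

Sorted (ascending): 104, 107, 109, 111, 111, 112, 130, 139, 139, 139, 149, 153
The 2 values of 111 share dense rank 4.
The 3 values of 139 share dense rank 7.
Remaining distinct values take the next consecutive integers.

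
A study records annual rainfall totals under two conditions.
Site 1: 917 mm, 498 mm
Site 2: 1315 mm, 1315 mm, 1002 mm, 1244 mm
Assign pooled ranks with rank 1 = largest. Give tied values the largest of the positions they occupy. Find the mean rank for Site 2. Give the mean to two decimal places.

2.75

Sorted (descending): 1315, 1315, 1244, 1002, 917, 498
The 2 values of 1315 occupy positions 1–2 → each gets rank 2.
Site 2 values → pooled ranks: 1315→2, 1315→2, 1002→4, 1244→3
Mean rank = (2 + 2 + 4 + 3) / 4 = 2.75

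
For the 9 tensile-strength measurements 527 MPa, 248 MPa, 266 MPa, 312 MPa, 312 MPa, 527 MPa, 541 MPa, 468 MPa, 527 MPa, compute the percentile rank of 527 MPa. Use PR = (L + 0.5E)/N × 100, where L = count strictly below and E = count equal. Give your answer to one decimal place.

N = 9.
Strictly below 527: 5. Equal to 527: 3.
PR = (5 + 0.5·3)/9 × 100 = 72.2

72.2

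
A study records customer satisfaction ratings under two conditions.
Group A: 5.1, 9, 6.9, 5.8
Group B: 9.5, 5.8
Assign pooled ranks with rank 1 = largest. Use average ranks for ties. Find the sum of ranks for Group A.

Sorted (descending): 9.5, 9, 6.9, 5.8, 5.8, 5.1
The 2 values of 5.8 occupy positions 4–5 → average rank (4+5)/2 = 4.5.
Group A values → pooled ranks: 5.1→6, 9→2, 6.9→3, 5.8→4.5
Rank sum = 6 + 2 + 3 + 4.5 = 15.5

15.5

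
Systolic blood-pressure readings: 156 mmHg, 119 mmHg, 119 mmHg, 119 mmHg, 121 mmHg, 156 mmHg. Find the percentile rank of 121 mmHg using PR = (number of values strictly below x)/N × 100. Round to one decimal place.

N = 6.
Strictly below 121: 3. Equal to 121: 1.
PR = 3/6 × 100 = 50.0

50.0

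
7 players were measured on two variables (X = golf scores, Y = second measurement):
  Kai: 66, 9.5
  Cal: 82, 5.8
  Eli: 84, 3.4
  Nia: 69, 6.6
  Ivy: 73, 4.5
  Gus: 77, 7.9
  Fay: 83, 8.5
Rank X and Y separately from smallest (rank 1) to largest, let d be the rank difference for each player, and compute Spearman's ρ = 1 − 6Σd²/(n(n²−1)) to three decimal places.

-0.464

Ranks of variable 1: 1, 5, 7, 2, 3, 4, 6
Ranks of variable 2: 7, 3, 1, 4, 2, 5, 6
d = r₁ − r₂: -6, 2, 6, -2, 1, -1, 0
d²: 36, 4, 36, 4, 1, 1, 0; Σd² = 82
ρ = 1 − 6·82/(7·48) = 1 − 492/336 = -0.464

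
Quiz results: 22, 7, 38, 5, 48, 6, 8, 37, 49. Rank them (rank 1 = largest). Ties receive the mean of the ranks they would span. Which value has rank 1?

Sorted (descending): 49, 48, 38, 37, 22, 8, 7, 6, 5
No ties — each value takes its position as its rank.
Rank 1 → value 49.

49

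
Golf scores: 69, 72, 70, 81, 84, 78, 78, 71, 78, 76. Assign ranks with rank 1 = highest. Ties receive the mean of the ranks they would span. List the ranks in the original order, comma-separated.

Sorted (descending): 84, 81, 78, 78, 78, 76, 72, 71, 70, 69
The 3 values of 78 occupy positions 3–5 → average rank 4.

10, 7, 9, 2, 1, 4, 4, 8, 4, 6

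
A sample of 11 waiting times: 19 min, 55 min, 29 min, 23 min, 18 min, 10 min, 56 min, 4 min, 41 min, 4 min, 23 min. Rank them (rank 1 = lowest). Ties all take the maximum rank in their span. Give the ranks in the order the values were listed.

Sorted (ascending): 4, 4, 10, 18, 19, 23, 23, 29, 41, 55, 56
The 2 values of 4 occupy positions 1–2 → each gets rank 2.
The 2 values of 23 occupy positions 6–7 → each gets rank 7.

5, 10, 8, 7, 4, 3, 11, 2, 9, 2, 7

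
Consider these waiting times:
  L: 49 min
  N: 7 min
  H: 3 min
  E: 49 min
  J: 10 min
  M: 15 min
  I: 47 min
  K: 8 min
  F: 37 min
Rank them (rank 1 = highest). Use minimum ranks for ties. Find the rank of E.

1

Sorted (descending): 49, 49, 47, 37, 15, 10, 8, 7, 3
The 2 values of 49 occupy positions 1–2 → each gets rank 1.
E has value 49 min → rank 1.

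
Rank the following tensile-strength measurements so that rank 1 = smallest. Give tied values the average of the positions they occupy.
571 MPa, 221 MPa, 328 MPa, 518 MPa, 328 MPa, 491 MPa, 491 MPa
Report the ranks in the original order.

7, 1, 2.5, 6, 2.5, 4.5, 4.5

Sorted (ascending): 221, 328, 328, 491, 491, 518, 571
The 2 values of 328 occupy positions 2–3 → average rank (2+3)/2 = 2.5.
The 2 values of 491 occupy positions 4–5 → average rank (4+5)/2 = 4.5.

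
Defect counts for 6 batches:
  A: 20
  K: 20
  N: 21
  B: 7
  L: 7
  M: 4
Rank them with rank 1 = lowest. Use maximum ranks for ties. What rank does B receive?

Sorted (ascending): 4, 7, 7, 20, 20, 21
The 2 values of 7 occupy positions 2–3 → each gets rank 3.
The 2 values of 20 occupy positions 4–5 → each gets rank 5.
B has value 7 → rank 3.

3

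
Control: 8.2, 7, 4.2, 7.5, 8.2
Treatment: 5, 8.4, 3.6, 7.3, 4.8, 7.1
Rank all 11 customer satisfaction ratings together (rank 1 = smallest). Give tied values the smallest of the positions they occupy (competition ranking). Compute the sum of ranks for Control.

33

Sorted (ascending): 3.6, 4.2, 4.8, 5, 7, 7.1, 7.3, 7.5, 8.2, 8.2, 8.4
The 2 values of 8.2 occupy positions 9–10 → each gets rank 9.
Control values → pooled ranks: 8.2→9, 7→5, 4.2→2, 7.5→8, 8.2→9
Rank sum = 9 + 5 + 2 + 8 + 9 = 33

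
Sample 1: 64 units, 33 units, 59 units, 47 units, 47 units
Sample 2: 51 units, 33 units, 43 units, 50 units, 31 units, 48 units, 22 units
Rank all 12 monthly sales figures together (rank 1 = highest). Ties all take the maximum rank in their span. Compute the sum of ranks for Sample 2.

53

Sorted (descending): 64, 59, 51, 50, 48, 47, 47, 43, 33, 33, 31, 22
The 2 values of 47 occupy positions 6–7 → each gets rank 7.
The 2 values of 33 occupy positions 9–10 → each gets rank 10.
Sample 2 values → pooled ranks: 51→3, 33→10, 43→8, 50→4, 31→11, 48→5, 22→12
Rank sum = 3 + 10 + 8 + 4 + 11 + 5 + 12 = 53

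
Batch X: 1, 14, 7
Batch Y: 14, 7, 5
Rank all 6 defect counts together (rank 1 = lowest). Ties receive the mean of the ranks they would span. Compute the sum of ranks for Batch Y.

11

Sorted (ascending): 1, 5, 7, 7, 14, 14
The 2 values of 7 occupy positions 3–4 → average rank (3+4)/2 = 3.5.
The 2 values of 14 occupy positions 5–6 → average rank (5+6)/2 = 5.5.
Batch Y values → pooled ranks: 14→5.5, 7→3.5, 5→2
Rank sum = 5.5 + 3.5 + 2 = 11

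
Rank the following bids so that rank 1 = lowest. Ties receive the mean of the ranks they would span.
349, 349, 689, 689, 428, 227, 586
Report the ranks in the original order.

2.5, 2.5, 6.5, 6.5, 4, 1, 5

Sorted (ascending): 227, 349, 349, 428, 586, 689, 689
The 2 values of 349 occupy positions 2–3 → average rank (2+3)/2 = 2.5.
The 2 values of 689 occupy positions 6–7 → average rank (6+7)/2 = 6.5.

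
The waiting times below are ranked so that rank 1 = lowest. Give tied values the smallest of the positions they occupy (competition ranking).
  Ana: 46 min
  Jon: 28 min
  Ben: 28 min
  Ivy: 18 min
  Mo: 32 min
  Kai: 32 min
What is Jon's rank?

Sorted (ascending): 18, 28, 28, 32, 32, 46
The 2 values of 28 occupy positions 2–3 → each gets rank 2.
The 2 values of 32 occupy positions 4–5 → each gets rank 4.
Jon has value 28 min → rank 2.

2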